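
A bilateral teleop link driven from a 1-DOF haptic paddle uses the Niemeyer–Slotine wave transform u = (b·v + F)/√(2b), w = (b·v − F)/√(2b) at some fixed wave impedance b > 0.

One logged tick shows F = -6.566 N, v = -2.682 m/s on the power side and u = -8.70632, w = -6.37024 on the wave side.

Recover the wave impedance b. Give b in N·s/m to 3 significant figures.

u + w = -15.0766;  u + w = √(2b)·v, so √(2b) = -15.0766/(-2.682) = 5.6214.
b = (√(2b))²/2 = 31.6000/2 = 15.8000.
(Check via u − w = 2F/√(2b): u − w = -2.3361, 2F/√(2b) = -2.3361.)

b = 15.8 N·s/m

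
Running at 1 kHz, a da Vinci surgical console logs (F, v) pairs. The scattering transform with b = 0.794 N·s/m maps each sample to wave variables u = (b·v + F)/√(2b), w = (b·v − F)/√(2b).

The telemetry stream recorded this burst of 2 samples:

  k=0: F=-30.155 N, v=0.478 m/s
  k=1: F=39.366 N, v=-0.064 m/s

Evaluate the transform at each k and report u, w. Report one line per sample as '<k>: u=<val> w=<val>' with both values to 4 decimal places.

0: u=-23.6283 w=24.2307
1: u=31.1986 w=-31.2792

k=0: b·v=0.794×0.478=0.3795; √(2b)=1.2602; u=(0.3795+(-30.155))/1.2602=-23.6283, w=(0.3795−(-30.155))/1.2602=24.2307
k=1: b·v=0.794×(-0.064)=-0.0508; √(2b)=1.2602; u=(-0.0508+39.366)/1.2602=31.1986, w=(-0.0508−39.366)/1.2602=-31.2792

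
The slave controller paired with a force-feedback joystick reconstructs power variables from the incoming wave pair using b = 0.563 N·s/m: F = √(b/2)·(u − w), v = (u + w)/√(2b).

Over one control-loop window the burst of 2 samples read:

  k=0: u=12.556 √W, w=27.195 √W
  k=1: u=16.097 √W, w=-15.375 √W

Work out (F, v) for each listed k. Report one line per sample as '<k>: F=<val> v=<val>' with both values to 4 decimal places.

k=0: u−w=-14.6390, u+w=39.7510; √(b/2)=0.5306, √(2b)=1.0611; F=0.5306×(-14.639)=-7.7670, v=39.7510/1.0611=37.4610
k=1: u−w=31.4720, u+w=0.7220; √(b/2)=0.5306, √(2b)=1.0611; F=0.5306×31.472=16.6980, v=0.7220/1.0611=0.6804

0: F=-7.7670 v=37.4610
1: F=16.6980 v=0.6804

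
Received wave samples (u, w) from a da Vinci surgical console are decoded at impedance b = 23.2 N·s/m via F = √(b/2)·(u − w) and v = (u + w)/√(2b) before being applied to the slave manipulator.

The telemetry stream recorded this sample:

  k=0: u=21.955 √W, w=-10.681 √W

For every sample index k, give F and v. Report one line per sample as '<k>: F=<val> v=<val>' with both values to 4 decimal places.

0: F=111.1542 v=1.6551

k=0: u−w=32.6360, u+w=11.2740; √(b/2)=3.4059, √(2b)=6.8118; F=3.4059×32.636=111.1542, v=11.2740/6.8118=1.6551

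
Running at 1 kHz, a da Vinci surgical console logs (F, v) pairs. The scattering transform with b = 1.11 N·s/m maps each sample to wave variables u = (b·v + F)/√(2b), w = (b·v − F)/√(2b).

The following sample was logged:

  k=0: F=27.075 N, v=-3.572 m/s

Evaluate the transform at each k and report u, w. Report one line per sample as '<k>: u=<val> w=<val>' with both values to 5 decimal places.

0: u=15.51047 w=-20.83263

k=0: b·v=1.11×(-3.572)=-3.96492; √(2b)=1.48997; u=(-3.96492+27.075)/1.48997=15.51047, w=(-3.96492−27.075)/1.48997=-20.83263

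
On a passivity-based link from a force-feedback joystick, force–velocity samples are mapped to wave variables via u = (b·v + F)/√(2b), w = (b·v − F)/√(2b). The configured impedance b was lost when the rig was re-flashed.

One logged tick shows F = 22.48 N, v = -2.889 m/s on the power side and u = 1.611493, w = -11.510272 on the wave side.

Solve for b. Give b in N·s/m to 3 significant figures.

u + w = -9.898779;  u + w = √(2b)·v, so √(2b) = -9.898779/(-2.889) = 3.426369.
b = (√(2b))²/2 = 11.740002/2 = 5.870001.
(Check via u − w = 2F/√(2b): u − w = 13.121765, 2F/√(2b) = 13.121764.)

b = 5.87 N·s/m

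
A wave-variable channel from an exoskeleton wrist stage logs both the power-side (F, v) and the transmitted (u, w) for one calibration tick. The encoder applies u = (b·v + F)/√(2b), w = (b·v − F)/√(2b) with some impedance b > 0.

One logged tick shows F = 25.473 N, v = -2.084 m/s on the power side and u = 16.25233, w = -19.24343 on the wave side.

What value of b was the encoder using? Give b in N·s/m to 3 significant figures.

u + w = -2.9911;  u + w = √(2b)·v, so √(2b) = -2.9911/(-2.084) = 1.4353.
b = (√(2b))²/2 = 2.0600/2 = 1.0300.
(Check via u − w = 2F/√(2b): u − w = 35.4958, 2F/√(2b) = 35.4958.)

b = 1.03 N·s/m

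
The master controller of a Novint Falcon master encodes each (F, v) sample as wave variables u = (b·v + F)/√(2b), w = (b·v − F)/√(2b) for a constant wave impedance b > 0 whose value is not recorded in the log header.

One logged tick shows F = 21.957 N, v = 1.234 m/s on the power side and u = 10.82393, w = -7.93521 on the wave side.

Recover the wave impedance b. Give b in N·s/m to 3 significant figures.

b = 2.74 N·s/m

u + w = 2.8887;  u + w = √(2b)·v, so √(2b) = 2.8887/1.234 = 2.3409.
b = (√(2b))²/2 = 5.4800/2 = 2.7400.
(Check via u − w = 2F/√(2b): u − w = 18.7591, 2F/√(2b) = 18.7591.)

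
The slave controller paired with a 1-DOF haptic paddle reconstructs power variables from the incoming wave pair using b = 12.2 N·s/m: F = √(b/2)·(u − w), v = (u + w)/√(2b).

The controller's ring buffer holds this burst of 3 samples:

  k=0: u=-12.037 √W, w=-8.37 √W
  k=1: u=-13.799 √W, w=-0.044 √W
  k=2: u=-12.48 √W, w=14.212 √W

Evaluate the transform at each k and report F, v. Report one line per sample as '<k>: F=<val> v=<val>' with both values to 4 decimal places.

0: F=-9.0568 v=-4.1313
1: F=-33.9723 v=-2.8024
2: F=-65.9244 v=0.3506

k=0: u−w=-3.6670, u+w=-20.4070; √(b/2)=2.4698, √(2b)=4.9396; F=2.4698×(-3.667)=-9.0568, v=-20.4070/4.9396=-4.1313
k=1: u−w=-13.7550, u+w=-13.8430; √(b/2)=2.4698, √(2b)=4.9396; F=2.4698×(-13.755)=-33.9723, v=-13.8430/4.9396=-2.8024
k=2: u−w=-26.6920, u+w=1.7320; √(b/2)=2.4698, √(2b)=4.9396; F=2.4698×(-26.692)=-65.9244, v=1.7320/4.9396=0.3506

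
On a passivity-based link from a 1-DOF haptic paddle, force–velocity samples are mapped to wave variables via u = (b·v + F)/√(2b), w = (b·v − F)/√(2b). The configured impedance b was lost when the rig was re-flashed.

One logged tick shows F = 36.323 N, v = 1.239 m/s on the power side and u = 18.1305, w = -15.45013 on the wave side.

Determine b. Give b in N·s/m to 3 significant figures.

u + w = 2.6804;  u + w = √(2b)·v, so √(2b) = 2.6804/1.239 = 2.1633.
b = (√(2b))²/2 = 4.6800/2 = 2.3400.
(Check via u − w = 2F/√(2b): u − w = 33.5806, 2F/√(2b) = 33.5806.)

b = 2.34 N·s/m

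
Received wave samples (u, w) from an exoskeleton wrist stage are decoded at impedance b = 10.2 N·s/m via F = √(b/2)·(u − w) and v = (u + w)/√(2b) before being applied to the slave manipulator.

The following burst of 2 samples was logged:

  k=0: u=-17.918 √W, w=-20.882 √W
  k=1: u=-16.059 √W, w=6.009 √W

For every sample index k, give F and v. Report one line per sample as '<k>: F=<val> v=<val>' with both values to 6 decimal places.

k=0: u−w=2.964000, u+w=-38.800000; √(b/2)=2.258318, √(2b)=4.516636; F=2.258318×2.964=6.693654, v=-38.800000/4.516636=-8.590464
k=1: u−w=-22.068000, u+w=-10.050000; √(b/2)=2.258318, √(2b)=4.516636; F=2.258318×(-22.068)=-49.836561, v=-10.050000/4.516636=-2.225107

0: F=6.693654 v=-8.590464
1: F=-49.836561 v=-2.225107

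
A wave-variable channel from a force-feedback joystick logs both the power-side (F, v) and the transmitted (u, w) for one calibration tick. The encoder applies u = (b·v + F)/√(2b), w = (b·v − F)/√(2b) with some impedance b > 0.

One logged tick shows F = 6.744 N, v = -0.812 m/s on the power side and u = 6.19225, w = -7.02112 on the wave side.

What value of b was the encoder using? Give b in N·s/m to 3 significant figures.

u + w = -0.8289;  u + w = √(2b)·v, so √(2b) = -0.8289/(-0.812) = 1.0208.
b = (√(2b))²/2 = 1.0420/2 = 0.5210.
(Check via u − w = 2F/√(2b): u − w = 13.2134, 2F/√(2b) = 13.2135.)

b = 0.521 N·s/m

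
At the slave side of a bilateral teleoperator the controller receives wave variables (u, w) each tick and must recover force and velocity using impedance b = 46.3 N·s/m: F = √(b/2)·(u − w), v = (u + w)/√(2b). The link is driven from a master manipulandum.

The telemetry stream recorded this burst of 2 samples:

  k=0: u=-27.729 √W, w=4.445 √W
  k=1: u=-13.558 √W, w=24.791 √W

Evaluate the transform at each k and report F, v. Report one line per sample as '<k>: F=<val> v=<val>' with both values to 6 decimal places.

0: F=-154.803421 v=-2.419647
1: F=-184.514092 v=1.167321

k=0: u−w=-32.174000, u+w=-23.284000; √(b/2)=4.811445, √(2b)=9.622889; F=4.811445×(-32.174)=-154.803421, v=-23.284000/9.622889=-2.419647
k=1: u−w=-38.349000, u+w=11.233000; √(b/2)=4.811445, √(2b)=9.622889; F=4.811445×(-38.349)=-184.514092, v=11.233000/9.622889=1.167321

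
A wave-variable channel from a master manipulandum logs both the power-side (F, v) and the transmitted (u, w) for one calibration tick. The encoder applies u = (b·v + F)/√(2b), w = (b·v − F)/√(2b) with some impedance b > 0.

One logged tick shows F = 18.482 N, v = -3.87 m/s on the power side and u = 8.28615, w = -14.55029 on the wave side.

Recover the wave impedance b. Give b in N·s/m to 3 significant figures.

b = 1.31 N·s/m

u + w = -6.26414;  u + w = √(2b)·v, so √(2b) = -6.26414/(-3.87) = 1.61864.
b = (√(2b))²/2 = 2.62000/2 = 1.31000.
(Check via u − w = 2F/√(2b): u − w = 22.83644, 2F/√(2b) = 22.83644.)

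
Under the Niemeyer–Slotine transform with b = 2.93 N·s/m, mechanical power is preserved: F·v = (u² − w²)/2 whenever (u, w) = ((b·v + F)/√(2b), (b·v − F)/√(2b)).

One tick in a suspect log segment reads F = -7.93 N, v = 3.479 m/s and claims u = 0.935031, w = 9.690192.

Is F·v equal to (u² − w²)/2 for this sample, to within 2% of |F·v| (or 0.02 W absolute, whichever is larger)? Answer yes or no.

F·v = (-7.93)×3.479 = -27.588470 W.
(u² − w²)/2 = (0.874283 − 93.899821)/2 = -46.512769 W.
|Δ| = 18.924299;  2% of max(1, |F·v|) = 0.551769.

no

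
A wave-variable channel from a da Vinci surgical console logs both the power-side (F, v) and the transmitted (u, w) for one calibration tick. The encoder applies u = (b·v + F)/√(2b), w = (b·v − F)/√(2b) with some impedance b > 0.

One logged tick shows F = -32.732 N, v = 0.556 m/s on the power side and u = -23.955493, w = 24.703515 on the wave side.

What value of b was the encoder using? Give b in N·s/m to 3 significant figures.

b = 0.905 N·s/m

u + w = 0.748022;  u + w = √(2b)·v, so √(2b) = 0.748022/0.556 = 1.345363.
b = (√(2b))²/2 = 1.810002/2 = 0.905001.
(Check via u − w = 2F/√(2b): u − w = -48.659008, 2F/√(2b) = -48.658975.)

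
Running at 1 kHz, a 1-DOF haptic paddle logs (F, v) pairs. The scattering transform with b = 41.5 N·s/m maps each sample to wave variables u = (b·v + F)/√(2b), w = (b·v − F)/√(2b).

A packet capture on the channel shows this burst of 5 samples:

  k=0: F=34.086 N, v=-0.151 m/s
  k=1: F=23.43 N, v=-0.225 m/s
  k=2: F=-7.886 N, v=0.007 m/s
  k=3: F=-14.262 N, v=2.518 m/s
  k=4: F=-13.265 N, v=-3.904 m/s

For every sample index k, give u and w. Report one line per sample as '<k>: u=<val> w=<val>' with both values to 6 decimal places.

k=0: b·v=41.5×(-0.151)=-6.266500; √(2b)=9.110434; u=(-6.266500+34.086)/9.110434=3.053587, w=(-6.266500−34.086)/9.110434=-4.429262
k=1: b·v=41.5×(-0.225)=-9.337500; √(2b)=9.110434; u=(-9.337500+23.43)/9.110434=1.546853, w=(-9.337500−23.43)/9.110434=-3.596700
k=2: b·v=41.5×0.007=0.290500; √(2b)=9.110434; u=(0.290500+(-7.886))/9.110434=-0.833714, w=(0.290500−(-7.886))/9.110434=0.897487
k=3: b·v=41.5×2.518=104.497000; √(2b)=9.110434; u=(104.497000+(-14.262))/9.110434=9.904578, w=(104.497000−(-14.262))/9.110434=13.035494
k=4: b·v=41.5×(-3.904)=-162.016000; √(2b)=9.110434; u=(-162.016000+(-13.265))/9.110434=-19.239589, w=(-162.016000−(-13.265))/9.110434=-16.327543

0: u=3.053587 w=-4.429262
1: u=1.546853 w=-3.596700
2: u=-0.833714 w=0.897487
3: u=9.904578 w=13.035494
4: u=-19.239589 w=-16.327543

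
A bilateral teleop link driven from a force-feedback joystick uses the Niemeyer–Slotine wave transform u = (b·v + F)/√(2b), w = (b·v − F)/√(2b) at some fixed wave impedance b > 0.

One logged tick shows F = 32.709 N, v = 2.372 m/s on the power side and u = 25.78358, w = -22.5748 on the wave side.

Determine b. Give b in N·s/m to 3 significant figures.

u + w = 3.20878;  u + w = √(2b)·v, so √(2b) = 3.20878/2.372 = 1.35277.
b = (√(2b))²/2 = 1.83000/2 = 0.91500.
(Check via u − w = 2F/√(2b): u − w = 48.35838, 2F/√(2b) = 48.35841.)

b = 0.915 N·s/m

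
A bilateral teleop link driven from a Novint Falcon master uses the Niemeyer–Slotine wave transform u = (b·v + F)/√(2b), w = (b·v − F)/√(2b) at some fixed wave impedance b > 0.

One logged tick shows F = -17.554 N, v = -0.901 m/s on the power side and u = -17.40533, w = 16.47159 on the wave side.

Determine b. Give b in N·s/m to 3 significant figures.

b = 0.537 N·s/m

u + w = -0.9337;  u + w = √(2b)·v, so √(2b) = -0.9337/(-0.901) = 1.0363.
b = (√(2b))²/2 = 1.0740/2 = 0.5370.
(Check via u − w = 2F/√(2b): u − w = -33.8769, 2F/√(2b) = -33.8770.)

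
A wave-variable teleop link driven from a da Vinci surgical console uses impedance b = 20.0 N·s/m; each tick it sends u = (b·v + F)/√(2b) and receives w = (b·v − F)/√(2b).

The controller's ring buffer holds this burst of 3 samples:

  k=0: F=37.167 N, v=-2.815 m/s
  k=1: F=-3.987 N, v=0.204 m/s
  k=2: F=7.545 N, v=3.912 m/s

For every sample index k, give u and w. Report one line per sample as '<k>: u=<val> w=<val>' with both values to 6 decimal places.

k=0: b·v=20.0×(-2.815)=-56.300000; √(2b)=6.324555; u=(-56.300000+37.167)/6.324555=-3.025193, w=(-56.300000−37.167)/6.324555=-14.778430
k=1: b·v=20.0×0.204=4.080000; √(2b)=6.324555; u=(4.080000+(-3.987))/6.324555=0.014705, w=(4.080000−(-3.987))/6.324555=1.275505
k=2: b·v=20.0×3.912=78.240000; √(2b)=6.324555; u=(78.240000+7.545)/6.324555=13.563799, w=(78.240000−7.545)/6.324555=11.177861

0: u=-3.025193 w=-14.778430
1: u=0.014705 w=1.275505
2: u=13.563799 w=11.177861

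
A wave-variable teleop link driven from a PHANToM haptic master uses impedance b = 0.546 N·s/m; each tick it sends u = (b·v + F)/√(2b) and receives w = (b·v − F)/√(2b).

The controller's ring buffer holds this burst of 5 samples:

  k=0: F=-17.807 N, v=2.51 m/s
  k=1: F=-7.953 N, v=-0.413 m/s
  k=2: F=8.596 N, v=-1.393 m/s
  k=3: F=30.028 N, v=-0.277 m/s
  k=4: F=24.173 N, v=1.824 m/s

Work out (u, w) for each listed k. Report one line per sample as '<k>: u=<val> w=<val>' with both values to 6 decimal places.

0: u=-15.728926 w=18.351846
1: u=-7.826403 w=7.394823
2: u=7.498097 w=-8.953766
3: u=28.590526 w=-28.879988
4: u=24.085351 w=-22.179293

k=0: b·v=0.546×2.51=1.370460; √(2b)=1.044988; u=(1.370460+(-17.807))/1.044988=-15.728926, w=(1.370460−(-17.807))/1.044988=18.351846
k=1: b·v=0.546×(-0.413)=-0.225498; √(2b)=1.044988; u=(-0.225498+(-7.953))/1.044988=-7.826403, w=(-0.225498−(-7.953))/1.044988=7.394823
k=2: b·v=0.546×(-1.393)=-0.760578; √(2b)=1.044988; u=(-0.760578+8.596)/1.044988=7.498097, w=(-0.760578−8.596)/1.044988=-8.953766
k=3: b·v=0.546×(-0.277)=-0.151242; √(2b)=1.044988; u=(-0.151242+30.028)/1.044988=28.590526, w=(-0.151242−30.028)/1.044988=-28.879988
k=4: b·v=0.546×1.824=0.995904; √(2b)=1.044988; u=(0.995904+24.173)/1.044988=24.085351, w=(0.995904−24.173)/1.044988=-22.179293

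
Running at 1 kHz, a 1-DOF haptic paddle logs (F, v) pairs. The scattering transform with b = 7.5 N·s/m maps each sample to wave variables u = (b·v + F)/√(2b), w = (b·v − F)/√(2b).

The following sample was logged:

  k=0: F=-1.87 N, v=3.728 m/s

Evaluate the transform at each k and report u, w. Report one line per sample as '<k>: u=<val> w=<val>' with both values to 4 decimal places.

0: u=6.7364 w=7.7021

k=0: b·v=7.5×3.728=27.9600; √(2b)=3.8730; u=(27.9600+(-1.87))/3.8730=6.7364, w=(27.9600−(-1.87))/3.8730=7.7021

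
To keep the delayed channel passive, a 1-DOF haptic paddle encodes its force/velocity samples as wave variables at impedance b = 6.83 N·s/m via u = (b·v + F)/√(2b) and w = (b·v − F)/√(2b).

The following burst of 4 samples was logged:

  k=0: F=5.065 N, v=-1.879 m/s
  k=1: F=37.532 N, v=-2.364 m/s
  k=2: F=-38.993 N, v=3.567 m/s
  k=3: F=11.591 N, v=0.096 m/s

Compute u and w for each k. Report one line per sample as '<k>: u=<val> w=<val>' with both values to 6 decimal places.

0: u=-2.101918 w=-4.842760
1: u=5.786311 w=-14.523522
2: u=-3.958499 w=17.141930
3: u=3.313546 w=-2.958736

k=0: b·v=6.83×(-1.879)=-12.833570; √(2b)=3.695944; u=(-12.833570+5.065)/3.695944=-2.101918, w=(-12.833570−5.065)/3.695944=-4.842760
k=1: b·v=6.83×(-2.364)=-16.146120; √(2b)=3.695944; u=(-16.146120+37.532)/3.695944=5.786311, w=(-16.146120−37.532)/3.695944=-14.523522
k=2: b·v=6.83×3.567=24.362610; √(2b)=3.695944; u=(24.362610+(-38.993))/3.695944=-3.958499, w=(24.362610−(-38.993))/3.695944=17.141930
k=3: b·v=6.83×0.096=0.655680; √(2b)=3.695944; u=(0.655680+11.591)/3.695944=3.313546, w=(0.655680−11.591)/3.695944=-2.958736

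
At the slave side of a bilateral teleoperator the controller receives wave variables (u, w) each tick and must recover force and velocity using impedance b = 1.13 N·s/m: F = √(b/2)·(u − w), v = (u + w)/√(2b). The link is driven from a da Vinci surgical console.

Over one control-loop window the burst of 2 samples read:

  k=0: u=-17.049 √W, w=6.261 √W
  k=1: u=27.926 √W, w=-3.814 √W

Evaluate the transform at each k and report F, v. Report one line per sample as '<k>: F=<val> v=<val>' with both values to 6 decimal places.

k=0: u−w=-23.310000, u+w=-10.788000; √(b/2)=0.751665, √(2b)=1.503330; F=0.751665×(-23.31)=-17.521307, v=-10.788000/1.503330=-7.176071
k=1: u−w=31.740000, u+w=24.112000; √(b/2)=0.751665, √(2b)=1.503330; F=0.751665×31.74=23.857841, v=24.112000/1.503330=16.039064

0: F=-17.521307 v=-7.176071
1: F=23.857841 v=16.039064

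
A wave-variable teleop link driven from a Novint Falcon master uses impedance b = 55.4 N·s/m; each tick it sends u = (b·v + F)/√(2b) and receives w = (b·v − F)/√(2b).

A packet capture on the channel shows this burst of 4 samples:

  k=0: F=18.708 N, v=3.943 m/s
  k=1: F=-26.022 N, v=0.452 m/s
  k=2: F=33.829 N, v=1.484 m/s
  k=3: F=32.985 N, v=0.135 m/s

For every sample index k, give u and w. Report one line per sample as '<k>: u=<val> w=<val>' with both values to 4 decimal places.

k=0: b·v=55.4×3.943=218.4422; √(2b)=10.5262; u=(218.4422+18.708)/10.5262=22.5296, w=(218.4422−18.708)/10.5262=18.9750
k=1: b·v=55.4×0.452=25.0408; √(2b)=10.5262; u=(25.0408+(-26.022))/10.5262=-0.0932, w=(25.0408−(-26.022))/10.5262=4.8510
k=2: b·v=55.4×1.484=82.2136; √(2b)=10.5262; u=(82.2136+33.829)/10.5262=11.0242, w=(82.2136−33.829)/10.5262=4.5966
k=3: b·v=55.4×0.135=7.4790; √(2b)=10.5262; u=(7.4790+32.985)/10.5262=3.8441, w=(7.4790−32.985)/10.5262=-2.4231

0: u=22.5296 w=18.9750
1: u=-0.0932 w=4.8510
2: u=11.0242 w=4.5966
3: u=3.8441 w=-2.4231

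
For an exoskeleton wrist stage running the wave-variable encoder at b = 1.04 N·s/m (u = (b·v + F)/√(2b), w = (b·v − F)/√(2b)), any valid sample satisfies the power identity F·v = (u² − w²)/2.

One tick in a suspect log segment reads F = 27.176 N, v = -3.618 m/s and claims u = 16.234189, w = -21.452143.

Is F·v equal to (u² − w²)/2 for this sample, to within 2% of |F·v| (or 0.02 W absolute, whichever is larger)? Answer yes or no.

yes

F·v = 27.176×(-3.618) = -98.322768 W.
(u² − w²)/2 = (263.548892 − 460.194439)/2 = -98.322773 W.
|Δ| = 0.000005;  2% of max(1, |F·v|) = 1.966455.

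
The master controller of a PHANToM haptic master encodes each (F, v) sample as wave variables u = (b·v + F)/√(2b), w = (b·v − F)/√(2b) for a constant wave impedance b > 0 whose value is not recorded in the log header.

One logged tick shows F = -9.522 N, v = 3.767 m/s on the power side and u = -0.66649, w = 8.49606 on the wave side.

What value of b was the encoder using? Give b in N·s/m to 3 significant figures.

u + w = 7.8296;  u + w = √(2b)·v, so √(2b) = 7.8296/3.767 = 2.0785.
b = (√(2b))²/2 = 4.3200/2 = 2.1600.
(Check via u − w = 2F/√(2b): u − w = -9.1625, 2F/√(2b) = -9.1625.)

b = 2.16 N·s/m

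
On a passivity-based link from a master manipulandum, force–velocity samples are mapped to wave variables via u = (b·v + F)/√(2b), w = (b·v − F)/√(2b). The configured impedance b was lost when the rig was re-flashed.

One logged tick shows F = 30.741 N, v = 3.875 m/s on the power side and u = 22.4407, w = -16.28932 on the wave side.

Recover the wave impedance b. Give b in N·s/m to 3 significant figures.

b = 1.26 N·s/m

u + w = 6.1514;  u + w = √(2b)·v, so √(2b) = 6.1514/3.875 = 1.5875.
b = (√(2b))²/2 = 2.5200/2 = 1.2600.
(Check via u − w = 2F/√(2b): u − w = 38.7300, 2F/√(2b) = 38.7300.)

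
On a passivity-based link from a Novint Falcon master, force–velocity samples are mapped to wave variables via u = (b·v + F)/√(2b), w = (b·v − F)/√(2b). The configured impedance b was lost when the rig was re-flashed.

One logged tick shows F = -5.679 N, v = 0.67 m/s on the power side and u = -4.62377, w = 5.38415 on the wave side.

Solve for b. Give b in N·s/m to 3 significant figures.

u + w = 0.7604;  u + w = √(2b)·v, so √(2b) = 0.7604/0.67 = 1.1349.
b = (√(2b))²/2 = 1.2880/2 = 0.6440.
(Check via u − w = 2F/√(2b): u − w = -10.0079, 2F/√(2b) = -10.0080.)

b = 0.644 N·s/m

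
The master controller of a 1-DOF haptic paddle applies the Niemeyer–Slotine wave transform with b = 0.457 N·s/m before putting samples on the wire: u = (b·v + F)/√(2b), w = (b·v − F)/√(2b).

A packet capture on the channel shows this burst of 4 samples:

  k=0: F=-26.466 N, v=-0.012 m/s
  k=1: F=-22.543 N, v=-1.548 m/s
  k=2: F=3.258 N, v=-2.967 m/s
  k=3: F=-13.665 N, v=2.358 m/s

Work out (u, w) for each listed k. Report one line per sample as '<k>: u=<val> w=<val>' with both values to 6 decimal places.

0: u=-27.688867 w=27.677395
1: u=-24.319688 w=22.839748
2: u=1.989555 w=-4.826106
3: u=-13.166269 w=15.420596

k=0: b·v=0.457×(-0.012)=-0.005484; √(2b)=0.956033; u=(-0.005484+(-26.466))/0.956033=-27.688867, w=(-0.005484−(-26.466))/0.956033=27.677395
k=1: b·v=0.457×(-1.548)=-0.707436; √(2b)=0.956033; u=(-0.707436+(-22.543))/0.956033=-24.319688, w=(-0.707436−(-22.543))/0.956033=22.839748
k=2: b·v=0.457×(-2.967)=-1.355919; √(2b)=0.956033; u=(-1.355919+3.258)/0.956033=1.989555, w=(-1.355919−3.258)/0.956033=-4.826106
k=3: b·v=0.457×2.358=1.077606; √(2b)=0.956033; u=(1.077606+(-13.665))/0.956033=-13.166269, w=(1.077606−(-13.665))/0.956033=15.420596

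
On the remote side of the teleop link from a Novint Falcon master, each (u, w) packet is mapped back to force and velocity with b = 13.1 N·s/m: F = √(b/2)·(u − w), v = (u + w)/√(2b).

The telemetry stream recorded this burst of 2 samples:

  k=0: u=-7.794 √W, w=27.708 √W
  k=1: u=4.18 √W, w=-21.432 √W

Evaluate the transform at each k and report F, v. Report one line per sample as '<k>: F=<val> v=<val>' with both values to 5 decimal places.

k=0: u−w=-35.50200, u+w=19.91400; √(b/2)=2.55930, √(2b)=5.11859; F=2.55930×(-35.502)=-90.86015, v=19.91400/5.11859=3.89052
k=1: u−w=25.61200, u+w=-17.25200; √(b/2)=2.55930, √(2b)=5.11859; F=2.55930×25.612=65.54871, v=-17.25200/5.11859=-3.37046

0: F=-90.86015 v=3.89052
1: F=65.54871 v=-3.37046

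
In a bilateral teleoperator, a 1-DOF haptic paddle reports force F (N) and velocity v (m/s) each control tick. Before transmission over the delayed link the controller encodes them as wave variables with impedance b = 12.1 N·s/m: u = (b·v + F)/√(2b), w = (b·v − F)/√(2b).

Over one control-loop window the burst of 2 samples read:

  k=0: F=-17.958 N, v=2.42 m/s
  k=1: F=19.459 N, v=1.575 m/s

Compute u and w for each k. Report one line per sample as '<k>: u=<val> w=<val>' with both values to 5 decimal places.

k=0: b·v=12.1×2.42=29.28200; √(2b)=4.91935; u=(29.28200+(-17.958))/4.91935=2.30193, w=(29.28200−(-17.958))/4.91935=9.60290
k=1: b·v=12.1×1.575=19.05750; √(2b)=4.91935; u=(19.05750+19.459)/4.91935=7.82959, w=(19.05750−19.459)/4.91935=-0.08162

0: u=2.30193 w=9.60290
1: u=7.82959 w=-0.08162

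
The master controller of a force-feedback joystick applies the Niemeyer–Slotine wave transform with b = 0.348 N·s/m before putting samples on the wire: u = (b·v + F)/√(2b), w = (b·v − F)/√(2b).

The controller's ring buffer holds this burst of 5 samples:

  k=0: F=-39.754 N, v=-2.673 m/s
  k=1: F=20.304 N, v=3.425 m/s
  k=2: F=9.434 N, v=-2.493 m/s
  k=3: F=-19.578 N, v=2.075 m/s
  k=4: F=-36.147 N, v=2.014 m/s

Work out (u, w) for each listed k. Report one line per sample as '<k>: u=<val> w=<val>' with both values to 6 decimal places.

0: u=-48.766457 w=46.536464
1: u=25.766238 w=-22.908876
2: u=10.268229 w=-12.348055
3: u=-22.601780 w=24.332882
4: u=-42.487794 w=44.168006

k=0: b·v=0.348×(-2.673)=-0.930204; √(2b)=0.834266; u=(-0.930204+(-39.754))/0.834266=-48.766457, w=(-0.930204−(-39.754))/0.834266=46.536464
k=1: b·v=0.348×3.425=1.191900; √(2b)=0.834266; u=(1.191900+20.304)/0.834266=25.766238, w=(1.191900−20.304)/0.834266=-22.908876
k=2: b·v=0.348×(-2.493)=-0.867564; √(2b)=0.834266; u=(-0.867564+9.434)/0.834266=10.268229, w=(-0.867564−9.434)/0.834266=-12.348055
k=3: b·v=0.348×2.075=0.722100; √(2b)=0.834266; u=(0.722100+(-19.578))/0.834266=-22.601780, w=(0.722100−(-19.578))/0.834266=24.332882
k=4: b·v=0.348×2.014=0.700872; √(2b)=0.834266; u=(0.700872+(-36.147))/0.834266=-42.487794, w=(0.700872−(-36.147))/0.834266=44.168006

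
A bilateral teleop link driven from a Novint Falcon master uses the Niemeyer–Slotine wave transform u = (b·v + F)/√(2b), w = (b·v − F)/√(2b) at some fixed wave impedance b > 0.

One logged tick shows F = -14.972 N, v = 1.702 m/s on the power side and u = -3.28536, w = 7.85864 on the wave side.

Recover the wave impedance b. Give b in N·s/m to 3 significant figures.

b = 3.61 N·s/m

u + w = 4.5733;  u + w = √(2b)·v, so √(2b) = 4.5733/1.702 = 2.6870.
b = (√(2b))²/2 = 7.2200/2 = 3.6100.
(Check via u − w = 2F/√(2b): u − w = -11.1440, 2F/√(2b) = -11.1440.)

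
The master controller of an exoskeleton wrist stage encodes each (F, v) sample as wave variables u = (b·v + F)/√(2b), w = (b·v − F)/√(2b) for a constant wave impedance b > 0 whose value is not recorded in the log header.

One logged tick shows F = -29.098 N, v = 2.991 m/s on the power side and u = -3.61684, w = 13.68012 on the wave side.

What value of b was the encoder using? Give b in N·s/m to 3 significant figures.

b = 5.66 N·s/m

u + w = 10.06328;  u + w = √(2b)·v, so √(2b) = 10.06328/2.991 = 3.36452.
b = (√(2b))²/2 = 11.32000/2 = 5.66000.
(Check via u − w = 2F/√(2b): u − w = -17.29696, 2F/√(2b) = -17.29697.)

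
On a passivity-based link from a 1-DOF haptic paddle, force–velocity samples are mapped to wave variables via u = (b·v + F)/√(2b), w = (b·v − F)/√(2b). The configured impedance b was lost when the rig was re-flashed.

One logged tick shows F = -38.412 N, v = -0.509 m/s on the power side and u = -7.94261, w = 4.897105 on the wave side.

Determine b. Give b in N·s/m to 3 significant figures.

u + w = -3.045505;  u + w = √(2b)·v, so √(2b) = -3.045505/(-0.509) = 5.983310.
b = (√(2b))²/2 = 35.800003/2 = 17.900002.
(Check via u − w = 2F/√(2b): u − w = -12.839715, 2F/√(2b) = -12.839715.)

b = 17.9 N·s/m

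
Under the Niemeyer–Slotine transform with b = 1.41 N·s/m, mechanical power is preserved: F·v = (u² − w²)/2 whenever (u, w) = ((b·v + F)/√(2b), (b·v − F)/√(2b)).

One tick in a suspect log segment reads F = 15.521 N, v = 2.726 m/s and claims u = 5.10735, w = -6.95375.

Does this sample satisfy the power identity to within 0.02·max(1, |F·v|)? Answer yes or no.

F·v = 15.521×2.726 = 42.31025 W.
(u² − w²)/2 = (26.08502 − 48.35464)/2 = -11.13481 W.
|Δ| = 53.44505;  2% of max(1, |F·v|) = 0.84620.

no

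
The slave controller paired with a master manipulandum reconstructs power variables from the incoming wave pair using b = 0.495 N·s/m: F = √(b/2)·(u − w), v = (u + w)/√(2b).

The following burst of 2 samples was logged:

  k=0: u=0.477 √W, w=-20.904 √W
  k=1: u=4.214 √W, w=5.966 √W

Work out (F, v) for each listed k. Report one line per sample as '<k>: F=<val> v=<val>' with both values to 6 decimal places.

0: F=10.636913 v=-20.529907
1: F=-0.871609 v=10.231285

k=0: u−w=21.381000, u+w=-20.427000; √(b/2)=0.497494, √(2b)=0.994987; F=0.497494×21.381=10.636913, v=-20.427000/0.994987=-20.529907
k=1: u−w=-1.752000, u+w=10.180000; √(b/2)=0.497494, √(2b)=0.994987; F=0.497494×(-1.752)=-0.871609, v=10.180000/0.994987=10.231285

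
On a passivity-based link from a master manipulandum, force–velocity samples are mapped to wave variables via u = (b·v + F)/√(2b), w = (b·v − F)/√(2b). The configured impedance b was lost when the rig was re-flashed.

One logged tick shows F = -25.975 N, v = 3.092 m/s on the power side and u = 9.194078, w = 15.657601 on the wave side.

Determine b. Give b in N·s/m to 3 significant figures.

b = 32.3 N·s/m

u + w = 24.851679;  u + w = √(2b)·v, so √(2b) = 24.851679/3.092 = 8.037412.
b = (√(2b))²/2 = 64.599997/2 = 32.299999.
(Check via u − w = 2F/√(2b): u − w = -6.463523, 2F/√(2b) = -6.463523.)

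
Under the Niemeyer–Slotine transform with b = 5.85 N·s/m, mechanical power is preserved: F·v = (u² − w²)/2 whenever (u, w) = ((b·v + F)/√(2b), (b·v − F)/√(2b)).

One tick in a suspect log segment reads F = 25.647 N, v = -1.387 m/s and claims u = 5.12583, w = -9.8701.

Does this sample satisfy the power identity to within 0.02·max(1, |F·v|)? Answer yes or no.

F·v = 25.647×(-1.387) = -35.57239 W.
(u² − w²)/2 = (26.27413 − 97.41887)/2 = -35.57237 W.
|Δ| = 0.00002;  2% of max(1, |F·v|) = 0.71145.

yes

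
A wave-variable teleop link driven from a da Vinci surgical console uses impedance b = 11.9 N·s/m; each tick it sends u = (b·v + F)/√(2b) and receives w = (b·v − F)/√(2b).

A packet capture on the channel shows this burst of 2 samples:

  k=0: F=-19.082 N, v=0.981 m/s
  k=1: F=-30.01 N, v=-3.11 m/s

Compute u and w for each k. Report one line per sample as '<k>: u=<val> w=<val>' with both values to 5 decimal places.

0: u=-1.51851 w=6.30434
1: u=-13.73756 w=-1.43466

k=0: b·v=11.9×0.981=11.67390; √(2b)=4.87852; u=(11.67390+(-19.082))/4.87852=-1.51851, w=(11.67390−(-19.082))/4.87852=6.30434
k=1: b·v=11.9×(-3.11)=-37.00900; √(2b)=4.87852; u=(-37.00900+(-30.01))/4.87852=-13.73756, w=(-37.00900−(-30.01))/4.87852=-1.43466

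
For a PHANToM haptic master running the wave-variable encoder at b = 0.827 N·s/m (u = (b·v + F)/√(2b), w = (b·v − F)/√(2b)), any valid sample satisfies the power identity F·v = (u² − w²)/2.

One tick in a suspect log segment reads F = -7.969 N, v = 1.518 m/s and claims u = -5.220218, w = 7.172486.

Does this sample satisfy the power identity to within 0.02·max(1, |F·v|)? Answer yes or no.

F·v = (-7.969)×1.518 = -12.096942 W.
(u² − w²)/2 = (27.250676 − 51.444555)/2 = -12.096940 W.
|Δ| = 0.000002;  2% of max(1, |F·v|) = 0.241939.

yes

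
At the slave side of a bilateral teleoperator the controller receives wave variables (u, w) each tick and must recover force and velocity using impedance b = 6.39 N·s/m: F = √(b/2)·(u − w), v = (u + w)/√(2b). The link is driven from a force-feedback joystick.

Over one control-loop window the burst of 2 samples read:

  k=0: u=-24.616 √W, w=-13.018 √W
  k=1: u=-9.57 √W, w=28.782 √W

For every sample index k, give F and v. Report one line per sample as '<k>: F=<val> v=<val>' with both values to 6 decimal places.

k=0: u−w=-11.598000, u+w=-37.634000; √(b/2)=1.787456, √(2b)=3.574913; F=1.787456×(-11.598)=-20.730918, v=-37.634000/3.574913=-10.527250
k=1: u−w=-38.352000, u+w=19.212000; √(b/2)=1.787456, √(2b)=3.574913; F=1.787456×(-38.352)=-68.552524, v=19.212000/3.574913=5.374117

0: F=-20.730918 v=-10.527250
1: F=-68.552524 v=5.374117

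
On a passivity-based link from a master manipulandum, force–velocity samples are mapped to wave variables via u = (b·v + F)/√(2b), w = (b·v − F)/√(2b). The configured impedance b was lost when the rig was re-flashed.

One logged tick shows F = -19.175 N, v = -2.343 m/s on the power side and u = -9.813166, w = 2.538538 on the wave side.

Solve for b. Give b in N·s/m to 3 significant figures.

u + w = -7.274628;  u + w = √(2b)·v, so √(2b) = -7.274628/(-2.343) = 3.104835.
b = (√(2b))²/2 = 9.639999/2 = 4.820000.
(Check via u − w = 2F/√(2b): u − w = -12.351704, 2F/√(2b) = -12.351704.)

b = 4.82 N·s/m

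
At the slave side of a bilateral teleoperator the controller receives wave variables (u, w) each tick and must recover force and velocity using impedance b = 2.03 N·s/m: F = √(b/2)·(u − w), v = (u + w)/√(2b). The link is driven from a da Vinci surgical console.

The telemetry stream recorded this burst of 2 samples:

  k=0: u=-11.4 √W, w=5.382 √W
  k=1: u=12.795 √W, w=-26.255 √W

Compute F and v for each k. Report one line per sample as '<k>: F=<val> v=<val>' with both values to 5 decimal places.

0: F=-16.90740 v=-2.98668
1: F=39.34178 v=-6.68009

k=0: u−w=-16.78200, u+w=-6.01800; √(b/2)=1.00747, √(2b)=2.01494; F=1.00747×(-16.782)=-16.90740, v=-6.01800/2.01494=-2.98668
k=1: u−w=39.05000, u+w=-13.46000; √(b/2)=1.00747, √(2b)=2.01494; F=1.00747×39.05=39.34178, v=-13.46000/2.01494=-6.68009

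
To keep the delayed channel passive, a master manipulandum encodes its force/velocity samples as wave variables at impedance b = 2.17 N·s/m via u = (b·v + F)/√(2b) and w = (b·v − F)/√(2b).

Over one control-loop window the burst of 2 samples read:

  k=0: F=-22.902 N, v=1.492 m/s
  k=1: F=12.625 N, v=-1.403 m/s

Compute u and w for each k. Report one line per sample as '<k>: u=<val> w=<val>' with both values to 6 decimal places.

k=0: b·v=2.17×1.492=3.237640; √(2b)=2.083267; u=(3.237640+(-22.902))/2.083267=-9.439195, w=(3.237640−(-22.902))/2.083267=12.547429
k=1: b·v=2.17×(-1.403)=-3.044510; √(2b)=2.083267; u=(-3.044510+12.625)/2.083267=4.598782, w=(-3.044510−12.625)/2.083267=-7.521605

0: u=-9.439195 w=12.547429
1: u=4.598782 w=-7.521605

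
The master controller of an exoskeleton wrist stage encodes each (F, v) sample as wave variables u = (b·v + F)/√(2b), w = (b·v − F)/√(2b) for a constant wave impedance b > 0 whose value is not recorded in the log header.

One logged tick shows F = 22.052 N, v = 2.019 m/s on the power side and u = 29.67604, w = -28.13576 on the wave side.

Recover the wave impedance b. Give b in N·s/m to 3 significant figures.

b = 0.291 N·s/m

u + w = 1.5403;  u + w = √(2b)·v, so √(2b) = 1.5403/2.019 = 0.7629.
b = (√(2b))²/2 = 0.5820/2 = 0.2910.
(Check via u − w = 2F/√(2b): u − w = 57.8118, 2F/√(2b) = 57.8116.)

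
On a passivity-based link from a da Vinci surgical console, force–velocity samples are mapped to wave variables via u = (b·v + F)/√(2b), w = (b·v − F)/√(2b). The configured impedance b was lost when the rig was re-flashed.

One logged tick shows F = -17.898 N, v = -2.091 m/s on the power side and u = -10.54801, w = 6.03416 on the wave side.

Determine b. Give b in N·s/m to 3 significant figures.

u + w = -4.5138;  u + w = √(2b)·v, so √(2b) = -4.5138/(-2.091) = 2.1587.
b = (√(2b))²/2 = 4.6600/2 = 2.3300.
(Check via u − w = 2F/√(2b): u − w = -16.5822, 2F/√(2b) = -16.5822.)

b = 2.33 N·s/m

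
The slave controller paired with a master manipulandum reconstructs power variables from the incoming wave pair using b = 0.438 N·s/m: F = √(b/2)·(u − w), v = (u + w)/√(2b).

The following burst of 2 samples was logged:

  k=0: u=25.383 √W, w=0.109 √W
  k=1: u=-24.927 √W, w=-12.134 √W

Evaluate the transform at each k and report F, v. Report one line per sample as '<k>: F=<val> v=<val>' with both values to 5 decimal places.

0: F=11.82758 v=27.23654
1: F=-5.98680 v=-39.59726

k=0: u−w=25.27400, u+w=25.49200; √(b/2)=0.46797, √(2b)=0.93595; F=0.46797×25.274=11.82758, v=25.49200/0.93595=27.23654
k=1: u−w=-12.79300, u+w=-37.06100; √(b/2)=0.46797, √(2b)=0.93595; F=0.46797×(-12.793)=-5.98680, v=-37.06100/0.93595=-39.59726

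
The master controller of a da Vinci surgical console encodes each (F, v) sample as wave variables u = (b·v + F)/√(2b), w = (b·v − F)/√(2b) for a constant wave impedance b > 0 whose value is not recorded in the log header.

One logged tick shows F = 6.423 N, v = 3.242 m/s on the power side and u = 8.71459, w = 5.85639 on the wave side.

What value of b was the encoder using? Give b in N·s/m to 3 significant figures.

u + w = 14.5710;  u + w = √(2b)·v, so √(2b) = 14.5710/3.242 = 4.4944.
b = (√(2b))²/2 = 20.2000/2 = 10.1000.
(Check via u − w = 2F/√(2b): u − w = 2.8582, 2F/√(2b) = 2.8582.)

b = 10.1 N·s/m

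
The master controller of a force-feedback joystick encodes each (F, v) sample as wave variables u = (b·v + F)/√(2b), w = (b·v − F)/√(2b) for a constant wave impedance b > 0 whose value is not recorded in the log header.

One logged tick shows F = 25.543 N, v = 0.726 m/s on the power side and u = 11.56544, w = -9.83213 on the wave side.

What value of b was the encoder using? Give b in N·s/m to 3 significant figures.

u + w = 1.73331;  u + w = √(2b)·v, so √(2b) = 1.73331/0.726 = 2.38748.
b = (√(2b))²/2 = 5.70006/2 = 2.85003.
(Check via u − w = 2F/√(2b): u − w = 21.39757, 2F/√(2b) = 21.39746.)

b = 2.85 N·s/m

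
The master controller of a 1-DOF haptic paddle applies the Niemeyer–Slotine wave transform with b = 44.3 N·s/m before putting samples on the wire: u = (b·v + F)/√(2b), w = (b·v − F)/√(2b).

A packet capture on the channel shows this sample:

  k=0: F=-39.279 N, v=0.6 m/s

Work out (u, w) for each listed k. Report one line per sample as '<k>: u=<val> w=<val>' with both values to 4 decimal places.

0: u=-1.3491 w=6.9968

k=0: b·v=44.3×0.6=26.5800; √(2b)=9.4128; u=(26.5800+(-39.279))/9.4128=-1.3491, w=(26.5800−(-39.279))/9.4128=6.9968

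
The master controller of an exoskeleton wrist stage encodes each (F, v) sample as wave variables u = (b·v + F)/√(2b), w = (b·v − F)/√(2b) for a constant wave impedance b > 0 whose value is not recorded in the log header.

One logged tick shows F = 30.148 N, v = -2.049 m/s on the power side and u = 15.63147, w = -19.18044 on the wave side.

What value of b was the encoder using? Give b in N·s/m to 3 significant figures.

u + w = -3.54897;  u + w = √(2b)·v, so √(2b) = -3.54897/(-2.049) = 1.73205.
b = (√(2b))²/2 = 3.00000/2 = 1.50000.
(Check via u − w = 2F/√(2b): u − w = 34.81191, 2F/√(2b) = 34.81193.)

b = 1.5 N·s/m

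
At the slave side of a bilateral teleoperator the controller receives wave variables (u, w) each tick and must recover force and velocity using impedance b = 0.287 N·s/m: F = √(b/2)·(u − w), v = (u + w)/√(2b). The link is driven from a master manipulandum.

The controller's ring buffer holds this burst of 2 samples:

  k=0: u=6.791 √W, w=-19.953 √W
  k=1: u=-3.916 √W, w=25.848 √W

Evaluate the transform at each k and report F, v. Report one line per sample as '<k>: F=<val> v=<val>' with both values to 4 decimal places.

0: F=10.1310 v=-17.3726
1: F=-11.2750 v=28.9482

k=0: u−w=26.7440, u+w=-13.1620; √(b/2)=0.3788, √(2b)=0.7576; F=0.3788×26.744=10.1310, v=-13.1620/0.7576=-17.3726
k=1: u−w=-29.7640, u+w=21.9320; √(b/2)=0.3788, √(2b)=0.7576; F=0.3788×(-29.764)=-11.2750, v=21.9320/0.7576=28.9482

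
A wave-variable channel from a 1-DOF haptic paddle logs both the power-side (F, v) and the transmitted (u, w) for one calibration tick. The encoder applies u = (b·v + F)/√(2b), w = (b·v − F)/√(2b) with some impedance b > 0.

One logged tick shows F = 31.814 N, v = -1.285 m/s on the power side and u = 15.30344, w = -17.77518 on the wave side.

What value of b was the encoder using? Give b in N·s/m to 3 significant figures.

u + w = -2.47174;  u + w = √(2b)·v, so √(2b) = -2.47174/(-1.285) = 1.92353.
b = (√(2b))²/2 = 3.69998/2 = 1.84999.
(Check via u − w = 2F/√(2b): u − w = 33.07862, 2F/√(2b) = 33.07871.)

b = 1.85 N·s/m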